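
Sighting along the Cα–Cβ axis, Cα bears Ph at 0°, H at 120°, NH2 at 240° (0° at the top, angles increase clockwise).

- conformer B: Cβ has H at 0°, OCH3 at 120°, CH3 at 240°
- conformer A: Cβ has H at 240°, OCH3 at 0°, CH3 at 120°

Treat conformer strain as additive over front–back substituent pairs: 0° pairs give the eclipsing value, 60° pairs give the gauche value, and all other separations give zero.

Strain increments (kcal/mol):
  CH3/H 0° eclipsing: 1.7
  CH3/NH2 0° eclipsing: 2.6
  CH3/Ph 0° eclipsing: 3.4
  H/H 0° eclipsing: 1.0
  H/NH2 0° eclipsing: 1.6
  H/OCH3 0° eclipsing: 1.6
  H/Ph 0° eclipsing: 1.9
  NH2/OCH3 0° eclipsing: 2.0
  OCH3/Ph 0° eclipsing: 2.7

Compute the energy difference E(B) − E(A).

+0.1 kcal/mol

B is eclipsed. Ph at 0° is eclipsed with H at 0° (1.9); H at 120° is eclipsed with OCH3 at 120° (1.6); NH2 at 240° is eclipsed with CH3 at 240° (2.6). Total 6.1 kcal/mol.
A is eclipsed. Ph at 0° is eclipsed with OCH3 at 0° (2.7); H at 120° is eclipsed with CH3 at 120° (1.7); NH2 at 240° is eclipsed with H at 240° (1.6). Total 6.0 kcal/mol.
E(B) − E(A) = 6.1 − 6.0 = +0.1 kcal/mol.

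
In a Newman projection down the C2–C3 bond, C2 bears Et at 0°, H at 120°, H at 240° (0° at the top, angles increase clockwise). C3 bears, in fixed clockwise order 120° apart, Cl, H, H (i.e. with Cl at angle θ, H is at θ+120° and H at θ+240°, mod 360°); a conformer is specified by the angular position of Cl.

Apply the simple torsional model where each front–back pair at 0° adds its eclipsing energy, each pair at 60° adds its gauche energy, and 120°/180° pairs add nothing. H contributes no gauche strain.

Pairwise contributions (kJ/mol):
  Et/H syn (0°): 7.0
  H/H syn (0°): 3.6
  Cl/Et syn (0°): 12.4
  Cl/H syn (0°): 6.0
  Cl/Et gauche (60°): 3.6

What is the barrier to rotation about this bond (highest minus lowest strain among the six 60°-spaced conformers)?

Cl at 0° (eclipsed): Et(0°)/Cl(0°) eclipsed 12.4; H(120°)/H(120°) eclipsed 3.6; H(240°)/H(240°) eclipsed 3.6 → 19.6 kJ/mol.
Cl at 60° (staggered): Et(0°)/Cl(60°) gauche 3.6 → 3.6 kJ/mol.
Cl at 120° (eclipsed): Et(0°)/H(0°) eclipsed 7.0; H(120°)/Cl(120°) eclipsed 6.0; H(240°)/H(240°) eclipsed 3.6 → 16.6 kJ/mol.
Cl at 180° (staggered): no non-H gauche contacts → 0.0 kJ/mol.
Cl at 240° (eclipsed): Et(0°)/H(0°) eclipsed 7.0; H(120°)/H(120°) eclipsed 3.6; H(240°)/Cl(240°) eclipsed 6.0 → 16.6 kJ/mol.
Cl at 300° (staggered): Et(0°)/Cl(300°) gauche 3.6 → 3.6 kJ/mol.
Max at 0° (19.6 kJ/mol), min at 180° (0.0 kJ/mol); barrier = 19.6 kJ/mol.

19.6 kJ/mol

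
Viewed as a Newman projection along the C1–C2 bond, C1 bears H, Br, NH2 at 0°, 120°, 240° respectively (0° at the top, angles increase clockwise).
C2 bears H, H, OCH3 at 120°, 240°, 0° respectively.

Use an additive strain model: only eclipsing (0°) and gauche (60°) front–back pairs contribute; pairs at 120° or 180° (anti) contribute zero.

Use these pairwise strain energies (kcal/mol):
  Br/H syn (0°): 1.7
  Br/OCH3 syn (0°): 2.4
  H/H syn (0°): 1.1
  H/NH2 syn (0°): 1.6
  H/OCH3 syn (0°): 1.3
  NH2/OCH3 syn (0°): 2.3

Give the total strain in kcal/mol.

4.6 kcal/mol

This conformer (eclipsed): H–OCH3 eclipsed, Br–H eclipsed, NH2–H eclipsed; 1.3 + 1.7 + 1.6 = 4.6 kcal/mol.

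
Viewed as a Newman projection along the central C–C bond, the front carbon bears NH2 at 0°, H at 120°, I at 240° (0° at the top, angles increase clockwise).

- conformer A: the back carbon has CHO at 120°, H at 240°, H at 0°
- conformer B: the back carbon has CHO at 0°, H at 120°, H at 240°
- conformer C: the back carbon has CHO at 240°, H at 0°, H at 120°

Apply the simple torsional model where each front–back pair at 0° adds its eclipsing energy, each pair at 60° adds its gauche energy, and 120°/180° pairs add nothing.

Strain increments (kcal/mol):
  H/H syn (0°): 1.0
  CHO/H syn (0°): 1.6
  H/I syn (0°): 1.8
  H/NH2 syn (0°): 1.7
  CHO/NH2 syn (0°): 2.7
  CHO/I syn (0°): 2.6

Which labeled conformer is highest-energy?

A (eclipsed): NH2–H eclipsed, H–CHO eclipsed, I–H eclipsed; 1.7 + 1.6 + 1.8 = 5.1 kcal/mol.
B (eclipsed): NH2–CHO eclipsed, H–H eclipsed, I–H eclipsed; 2.7 + 1.0 + 1.8 = 5.5 kcal/mol.
C (eclipsed): NH2–H eclipsed, H–H eclipsed, I–CHO eclipsed; 1.7 + 1.0 + 2.6 = 5.3 kcal/mol.
B has the highest total (5.5 kcal/mol).

B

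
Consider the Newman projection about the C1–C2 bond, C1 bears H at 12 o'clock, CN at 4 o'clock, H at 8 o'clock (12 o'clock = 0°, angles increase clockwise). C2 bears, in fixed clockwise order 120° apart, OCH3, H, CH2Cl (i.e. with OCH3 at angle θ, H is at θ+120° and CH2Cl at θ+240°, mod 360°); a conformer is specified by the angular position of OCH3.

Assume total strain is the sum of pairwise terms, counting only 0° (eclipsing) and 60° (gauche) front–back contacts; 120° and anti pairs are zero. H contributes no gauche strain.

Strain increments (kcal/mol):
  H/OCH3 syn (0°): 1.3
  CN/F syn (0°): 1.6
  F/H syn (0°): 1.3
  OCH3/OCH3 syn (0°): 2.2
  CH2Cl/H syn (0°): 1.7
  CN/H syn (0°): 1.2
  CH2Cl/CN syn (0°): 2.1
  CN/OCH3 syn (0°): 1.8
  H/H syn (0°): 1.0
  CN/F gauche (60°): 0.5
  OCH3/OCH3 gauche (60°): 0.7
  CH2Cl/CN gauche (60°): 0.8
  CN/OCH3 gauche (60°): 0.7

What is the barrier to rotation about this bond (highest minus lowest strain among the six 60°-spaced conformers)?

OCH3 at 0° is eclipsed. H at 0° is eclipsed with OCH3 at 0° (1.3); CN at 120° is eclipsed with H at 120° (1.2); H at 240° is eclipsed with CH2Cl at 240° (1.7). Total 4.2 kcal/mol.
OCH3 at 60° is staggered. CN at 120° is gauche with OCH3 at 60° (0.7). Total 0.7 kcal/mol.
OCH3 at 120° is eclipsed. H at 0° is eclipsed with CH2Cl at 0° (1.7); CN at 120° is eclipsed with OCH3 at 120° (1.8); H at 240° is eclipsed with H at 240° (1.0). Total 4.5 kcal/mol.
OCH3 at 180° is staggered. CN at 120° is gauche with OCH3 at 180° (0.7); CN at 120° is gauche with CH2Cl at 60° (0.8). Total 1.5 kcal/mol.
OCH3 at 240° is eclipsed. H at 0° is eclipsed with H at 0° (1.0); CN at 120° is eclipsed with CH2Cl at 120° (2.1); H at 240° is eclipsed with OCH3 at 240° (1.3). Total 4.4 kcal/mol.
OCH3 at 300° is staggered. CN at 120° is gauche with CH2Cl at 180° (0.8). Total 0.8 kcal/mol.
Max at 120° (4.5 kcal/mol), min at 60° (0.7 kcal/mol); barrier = 3.8 kcal/mol.

3.8 kcal/mol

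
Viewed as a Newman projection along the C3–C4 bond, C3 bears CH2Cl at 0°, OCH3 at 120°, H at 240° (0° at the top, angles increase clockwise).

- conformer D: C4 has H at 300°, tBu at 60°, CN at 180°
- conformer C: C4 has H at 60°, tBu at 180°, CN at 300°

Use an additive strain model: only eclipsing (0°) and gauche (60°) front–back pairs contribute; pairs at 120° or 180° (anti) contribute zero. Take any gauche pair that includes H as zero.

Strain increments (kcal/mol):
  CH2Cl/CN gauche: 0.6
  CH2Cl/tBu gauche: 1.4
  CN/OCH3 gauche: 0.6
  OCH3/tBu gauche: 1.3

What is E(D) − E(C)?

+1.4 kcal/mol

D is staggered. CH2Cl at 0° is gauche with tBu at 60° (1.4); OCH3 at 120° is gauche with tBu at 60° (1.3); OCH3 at 120° is gauche with CN at 180° (0.6). Total 3.3 kcal/mol.
C is staggered. CH2Cl at 0° is gauche with CN at 300° (0.6); OCH3 at 120° is gauche with tBu at 180° (1.3). Total 1.9 kcal/mol.
E(D) − E(C) = 3.3 − 1.9 = +1.4 kcal/mol.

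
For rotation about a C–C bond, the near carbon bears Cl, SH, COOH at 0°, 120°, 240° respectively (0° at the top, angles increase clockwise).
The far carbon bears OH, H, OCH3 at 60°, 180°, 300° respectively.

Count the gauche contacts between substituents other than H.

Non-H gauche pairs: Cl(0°)/OH(60°); Cl(0°)/OCH3(300°); SH(120°)/OH(60°); COOH(240°)/OCH3(300°) — 4 interactions.

4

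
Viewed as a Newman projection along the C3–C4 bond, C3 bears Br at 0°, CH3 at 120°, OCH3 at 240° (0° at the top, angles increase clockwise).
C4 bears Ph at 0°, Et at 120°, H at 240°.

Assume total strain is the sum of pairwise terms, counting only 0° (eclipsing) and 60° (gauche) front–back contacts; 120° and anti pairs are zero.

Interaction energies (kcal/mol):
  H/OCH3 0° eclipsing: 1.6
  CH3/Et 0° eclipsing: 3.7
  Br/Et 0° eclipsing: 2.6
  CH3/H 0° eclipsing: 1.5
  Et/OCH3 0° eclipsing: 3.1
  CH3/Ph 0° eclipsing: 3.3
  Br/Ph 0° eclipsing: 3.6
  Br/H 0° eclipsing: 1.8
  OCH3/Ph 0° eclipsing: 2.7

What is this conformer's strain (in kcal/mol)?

This conformer is eclipsed. Br at 0° is eclipsed with Ph at 0° (3.6); CH3 at 120° is eclipsed with Et at 120° (3.7); OCH3 at 240° is eclipsed with H at 240° (1.6). Total 8.9 kcal/mol.

8.9 kcal/mol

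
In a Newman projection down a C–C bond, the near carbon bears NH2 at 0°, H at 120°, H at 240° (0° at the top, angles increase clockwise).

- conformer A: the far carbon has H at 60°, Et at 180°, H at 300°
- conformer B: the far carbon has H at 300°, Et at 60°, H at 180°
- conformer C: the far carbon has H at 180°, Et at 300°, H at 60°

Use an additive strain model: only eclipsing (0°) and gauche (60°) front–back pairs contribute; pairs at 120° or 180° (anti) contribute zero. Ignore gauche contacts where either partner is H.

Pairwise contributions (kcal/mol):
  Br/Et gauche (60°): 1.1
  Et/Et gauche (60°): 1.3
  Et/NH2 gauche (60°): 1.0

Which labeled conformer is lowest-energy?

A

A (staggered): no non-H gauche contacts → 0.0 kcal/mol.
B (staggered): NH2(0°)/Et(60°) gauche 1.0 → 1.0 kcal/mol.
C (staggered): NH2(0°)/Et(300°) gauche 1.0 → 1.0 kcal/mol.
A has the lowest total (0.0 kcal/mol).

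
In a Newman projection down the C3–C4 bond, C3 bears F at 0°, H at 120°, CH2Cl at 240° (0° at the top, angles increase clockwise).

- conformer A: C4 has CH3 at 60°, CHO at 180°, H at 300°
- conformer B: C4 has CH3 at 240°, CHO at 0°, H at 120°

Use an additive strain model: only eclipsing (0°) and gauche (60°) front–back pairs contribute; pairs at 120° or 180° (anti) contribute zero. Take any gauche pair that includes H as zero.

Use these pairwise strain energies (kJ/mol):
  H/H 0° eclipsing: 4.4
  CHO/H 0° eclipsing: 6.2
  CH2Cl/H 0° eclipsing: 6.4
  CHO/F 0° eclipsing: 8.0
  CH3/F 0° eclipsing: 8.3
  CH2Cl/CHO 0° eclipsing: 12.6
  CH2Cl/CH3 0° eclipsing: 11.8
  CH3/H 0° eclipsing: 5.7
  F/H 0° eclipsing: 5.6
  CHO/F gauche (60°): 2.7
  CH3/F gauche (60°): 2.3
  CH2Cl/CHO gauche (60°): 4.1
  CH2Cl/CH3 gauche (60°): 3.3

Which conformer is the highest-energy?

A (staggered): F(0°)/CH3(60°) gauche 2.3; CH2Cl(240°)/CHO(180°) gauche 4.1 → 6.4 kJ/mol.
B (eclipsed): F(0°)/CHO(0°) eclipsed 8.0; H(120°)/H(120°) eclipsed 4.4; CH2Cl(240°)/CH3(240°) eclipsed 11.8 → 24.2 kJ/mol.
B has the highest total (24.2 kJ/mol).

B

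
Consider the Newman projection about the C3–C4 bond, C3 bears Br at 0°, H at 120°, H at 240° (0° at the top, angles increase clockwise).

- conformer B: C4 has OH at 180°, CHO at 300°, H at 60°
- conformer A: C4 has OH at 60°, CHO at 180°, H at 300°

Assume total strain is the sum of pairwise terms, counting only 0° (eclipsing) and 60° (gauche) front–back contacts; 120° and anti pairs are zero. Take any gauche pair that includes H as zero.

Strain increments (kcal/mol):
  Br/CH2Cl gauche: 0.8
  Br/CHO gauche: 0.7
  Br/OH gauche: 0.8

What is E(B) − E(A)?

-0.1 kcal/mol

B (staggered): Br–CHO gauche; 0.7 = 0.7 kcal/mol.
A (staggered): Br–OH gauche; 0.8 = 0.8 kcal/mol.
E(B) − E(A) = 0.7 − 0.8 = -0.1 kcal/mol.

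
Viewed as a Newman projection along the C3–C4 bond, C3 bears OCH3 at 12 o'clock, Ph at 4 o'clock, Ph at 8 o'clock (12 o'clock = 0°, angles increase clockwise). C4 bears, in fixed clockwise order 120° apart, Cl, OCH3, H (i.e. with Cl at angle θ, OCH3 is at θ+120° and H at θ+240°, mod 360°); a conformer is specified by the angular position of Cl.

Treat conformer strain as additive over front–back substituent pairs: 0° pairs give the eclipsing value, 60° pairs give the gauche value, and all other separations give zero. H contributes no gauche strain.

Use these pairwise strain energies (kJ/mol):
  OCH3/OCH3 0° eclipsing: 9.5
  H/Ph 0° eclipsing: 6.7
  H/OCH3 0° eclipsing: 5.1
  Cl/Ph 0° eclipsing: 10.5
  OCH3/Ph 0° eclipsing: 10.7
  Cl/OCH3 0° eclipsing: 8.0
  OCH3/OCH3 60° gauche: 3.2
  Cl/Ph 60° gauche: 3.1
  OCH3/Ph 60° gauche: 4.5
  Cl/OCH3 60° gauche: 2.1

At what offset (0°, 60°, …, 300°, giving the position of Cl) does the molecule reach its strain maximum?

240°

Cl at 0° is eclipsed. OCH3 at 0° is eclipsed with Cl at 0° (8.0); Ph at 120° is eclipsed with OCH3 at 120° (10.7); Ph at 240° is eclipsed with H at 240° (6.7). Total 25.4 kJ/mol.
Cl at 60° is staggered. OCH3 at 0° is gauche with Cl at 60° (2.1); Ph at 120° is gauche with Cl at 60° (3.1); Ph at 120° is gauche with OCH3 at 180° (4.5); Ph at 240° is gauche with OCH3 at 180° (4.5). Total 14.2 kJ/mol.
Cl at 120° is eclipsed. OCH3 at 0° is eclipsed with H at 0° (5.1); Ph at 120° is eclipsed with Cl at 120° (10.5); Ph at 240° is eclipsed with OCH3 at 240° (10.7). Total 26.3 kJ/mol.
Cl at 180° is staggered. OCH3 at 0° is gauche with OCH3 at 300° (3.2); Ph at 120° is gauche with Cl at 180° (3.1); Ph at 240° is gauche with Cl at 180° (3.1); Ph at 240° is gauche with OCH3 at 300° (4.5). Total 13.9 kJ/mol.
Cl at 240° is eclipsed. OCH3 at 0° is eclipsed with OCH3 at 0° (9.5); Ph at 120° is eclipsed with H at 120° (6.7); Ph at 240° is eclipsed with Cl at 240° (10.5). Total 26.7 kJ/mol.
Cl at 300° is staggered. OCH3 at 0° is gauche with Cl at 300° (2.1); OCH3 at 0° is gauche with OCH3 at 60° (3.2); Ph at 120° is gauche with OCH3 at 60° (4.5); Ph at 240° is gauche with Cl at 300° (3.1). Total 12.9 kJ/mol.
The maximum (26.7 kJ/mol) occurs with Cl at 240°.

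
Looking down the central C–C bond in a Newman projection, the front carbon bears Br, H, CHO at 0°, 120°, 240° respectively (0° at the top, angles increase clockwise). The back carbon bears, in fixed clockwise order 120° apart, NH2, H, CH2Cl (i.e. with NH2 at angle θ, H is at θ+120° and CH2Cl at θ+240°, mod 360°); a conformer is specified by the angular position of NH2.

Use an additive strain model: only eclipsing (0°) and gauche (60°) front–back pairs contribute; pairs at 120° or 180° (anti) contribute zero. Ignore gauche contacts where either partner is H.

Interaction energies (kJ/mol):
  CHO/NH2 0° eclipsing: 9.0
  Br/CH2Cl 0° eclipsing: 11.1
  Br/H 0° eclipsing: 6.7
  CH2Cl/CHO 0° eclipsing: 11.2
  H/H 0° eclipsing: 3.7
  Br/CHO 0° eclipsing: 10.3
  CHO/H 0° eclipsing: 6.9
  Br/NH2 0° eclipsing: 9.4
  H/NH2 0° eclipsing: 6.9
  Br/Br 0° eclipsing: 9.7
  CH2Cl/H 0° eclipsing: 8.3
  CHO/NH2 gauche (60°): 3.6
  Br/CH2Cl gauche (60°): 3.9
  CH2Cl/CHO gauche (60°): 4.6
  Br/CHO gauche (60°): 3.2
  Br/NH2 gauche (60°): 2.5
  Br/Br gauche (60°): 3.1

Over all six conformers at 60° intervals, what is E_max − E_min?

NH2 at 0° (eclipsed): Br–NH2 eclipsed, H–H eclipsed, CHO–CH2Cl eclipsed; 9.4 + 3.7 + 11.2 = 24.3 kJ/mol.
NH2 at 60° (staggered): Br–NH2 gauche, Br–CH2Cl gauche, CHO–CH2Cl gauche; 2.5 + 3.9 + 4.6 = 11.0 kJ/mol.
NH2 at 120° (eclipsed): Br–CH2Cl eclipsed, H–NH2 eclipsed, CHO–H eclipsed; 11.1 + 6.9 + 6.9 = 24.9 kJ/mol.
NH2 at 180° (staggered): Br–CH2Cl gauche, CHO–NH2 gauche; 3.9 + 3.6 = 7.5 kJ/mol.
NH2 at 240° (eclipsed): Br–H eclipsed, H–CH2Cl eclipsed, CHO–NH2 eclipsed; 6.7 + 8.3 + 9.0 = 24.0 kJ/mol.
NH2 at 300° (staggered): Br–NH2 gauche, CHO–NH2 gauche, CHO–CH2Cl gauche; 2.5 + 3.6 + 4.6 = 10.7 kJ/mol.
Max at 120° (24.9 kJ/mol), min at 180° (7.5 kJ/mol); barrier = 17.4 kJ/mol.

17.4 kJ/mol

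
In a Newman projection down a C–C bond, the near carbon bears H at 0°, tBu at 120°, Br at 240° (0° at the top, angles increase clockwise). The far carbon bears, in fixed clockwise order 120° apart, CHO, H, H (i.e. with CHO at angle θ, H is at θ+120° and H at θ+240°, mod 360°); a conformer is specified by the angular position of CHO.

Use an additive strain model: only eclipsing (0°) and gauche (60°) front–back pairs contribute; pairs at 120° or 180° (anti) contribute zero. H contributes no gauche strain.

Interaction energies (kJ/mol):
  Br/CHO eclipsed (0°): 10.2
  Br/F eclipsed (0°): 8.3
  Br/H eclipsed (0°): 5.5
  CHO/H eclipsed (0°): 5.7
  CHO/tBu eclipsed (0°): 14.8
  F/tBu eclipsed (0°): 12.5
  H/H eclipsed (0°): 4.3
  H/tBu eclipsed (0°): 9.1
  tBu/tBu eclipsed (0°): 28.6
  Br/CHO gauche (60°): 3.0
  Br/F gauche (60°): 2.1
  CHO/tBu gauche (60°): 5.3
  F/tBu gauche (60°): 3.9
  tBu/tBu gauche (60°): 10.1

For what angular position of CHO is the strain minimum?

CHO at 0° (eclipsed): H(0°)/CHO(0°) eclipsed 5.7; tBu(120°)/H(120°) eclipsed 9.1; Br(240°)/H(240°) eclipsed 5.5 → 20.3 kJ/mol.
CHO at 60° (staggered): tBu(120°)/CHO(60°) gauche 5.3 → 5.3 kJ/mol.
CHO at 120° (eclipsed): H(0°)/H(0°) eclipsed 4.3; tBu(120°)/CHO(120°) eclipsed 14.8; Br(240°)/H(240°) eclipsed 5.5 → 24.6 kJ/mol.
CHO at 180° (staggered): tBu(120°)/CHO(180°) gauche 5.3; Br(240°)/CHO(180°) gauche 3.0 → 8.3 kJ/mol.
CHO at 240° (eclipsed): H(0°)/H(0°) eclipsed 4.3; tBu(120°)/H(120°) eclipsed 9.1; Br(240°)/CHO(240°) eclipsed 10.2 → 23.6 kJ/mol.
CHO at 300° (staggered): Br(240°)/CHO(300°) gauche 3.0 → 3.0 kJ/mol.
The minimum (3.0 kJ/mol) occurs with CHO at 300°.

300°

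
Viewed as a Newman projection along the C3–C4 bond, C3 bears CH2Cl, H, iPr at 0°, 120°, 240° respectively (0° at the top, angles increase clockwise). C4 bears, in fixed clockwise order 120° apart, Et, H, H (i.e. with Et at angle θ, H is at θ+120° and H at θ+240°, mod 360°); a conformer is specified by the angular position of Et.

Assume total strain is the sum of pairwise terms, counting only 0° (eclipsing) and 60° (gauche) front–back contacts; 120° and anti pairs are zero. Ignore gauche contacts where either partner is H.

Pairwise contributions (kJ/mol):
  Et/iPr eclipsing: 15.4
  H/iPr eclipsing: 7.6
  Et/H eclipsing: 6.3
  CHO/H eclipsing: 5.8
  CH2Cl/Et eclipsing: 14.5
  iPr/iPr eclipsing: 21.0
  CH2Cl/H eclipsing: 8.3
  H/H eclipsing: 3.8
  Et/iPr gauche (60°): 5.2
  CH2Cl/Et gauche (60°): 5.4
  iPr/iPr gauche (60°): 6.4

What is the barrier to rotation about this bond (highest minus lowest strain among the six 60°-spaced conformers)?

22.3 kJ/mol

Et at 0° (eclipsed): CH2Cl(0°)/Et(0°) eclipsed 14.5; H(120°)/H(120°) eclipsed 3.8; iPr(240°)/H(240°) eclipsed 7.6 → 25.9 kJ/mol.
Et at 60° (staggered): CH2Cl(0°)/Et(60°) gauche 5.4 → 5.4 kJ/mol.
Et at 120° (eclipsed): CH2Cl(0°)/H(0°) eclipsed 8.3; H(120°)/Et(120°) eclipsed 6.3; iPr(240°)/H(240°) eclipsed 7.6 → 22.2 kJ/mol.
Et at 180° (staggered): iPr(240°)/Et(180°) gauche 5.2 → 5.2 kJ/mol.
Et at 240° (eclipsed): CH2Cl(0°)/H(0°) eclipsed 8.3; H(120°)/H(120°) eclipsed 3.8; iPr(240°)/Et(240°) eclipsed 15.4 → 27.5 kJ/mol.
Et at 300° (staggered): CH2Cl(0°)/Et(300°) gauche 5.4; iPr(240°)/Et(300°) gauche 5.2 → 10.6 kJ/mol.
Max at 240° (27.5 kJ/mol), min at 180° (5.2 kJ/mol); barrier = 22.3 kJ/mol.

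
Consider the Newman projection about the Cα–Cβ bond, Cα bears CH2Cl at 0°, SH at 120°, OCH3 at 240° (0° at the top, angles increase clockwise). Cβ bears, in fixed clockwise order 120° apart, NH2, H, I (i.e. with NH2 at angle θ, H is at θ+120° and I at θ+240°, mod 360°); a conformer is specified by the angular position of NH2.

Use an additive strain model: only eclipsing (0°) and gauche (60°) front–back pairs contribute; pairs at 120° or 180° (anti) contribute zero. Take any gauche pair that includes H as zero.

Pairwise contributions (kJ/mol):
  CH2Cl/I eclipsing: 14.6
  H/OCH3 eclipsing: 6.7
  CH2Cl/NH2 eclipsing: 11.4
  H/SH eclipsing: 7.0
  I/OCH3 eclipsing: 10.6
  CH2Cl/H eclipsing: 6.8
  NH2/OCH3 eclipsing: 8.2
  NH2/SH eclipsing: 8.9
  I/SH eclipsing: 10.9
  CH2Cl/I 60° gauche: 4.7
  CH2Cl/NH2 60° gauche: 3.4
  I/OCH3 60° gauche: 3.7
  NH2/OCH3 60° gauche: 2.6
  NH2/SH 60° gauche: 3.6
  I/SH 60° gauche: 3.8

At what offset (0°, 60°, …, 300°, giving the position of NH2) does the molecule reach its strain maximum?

NH2 at 0° (eclipsed): CH2Cl–NH2 eclipsed, SH–H eclipsed, OCH3–I eclipsed; 11.4 + 7.0 + 10.6 = 29.0 kJ/mol.
NH2 at 60° (staggered): CH2Cl–NH2 gauche, CH2Cl–I gauche, SH–NH2 gauche, OCH3–I gauche; 3.4 + 4.7 + 3.6 + 3.7 = 15.4 kJ/mol.
NH2 at 120° (eclipsed): CH2Cl–I eclipsed, SH–NH2 eclipsed, OCH3–H eclipsed; 14.6 + 8.9 + 6.7 = 30.2 kJ/mol.
NH2 at 180° (staggered): CH2Cl–I gauche, SH–NH2 gauche, SH–I gauche, OCH3–NH2 gauche; 4.7 + 3.6 + 3.8 + 2.6 = 14.7 kJ/mol.
NH2 at 240° (eclipsed): CH2Cl–H eclipsed, SH–I eclipsed, OCH3–NH2 eclipsed; 6.8 + 10.9 + 8.2 = 25.9 kJ/mol.
NH2 at 300° (staggered): CH2Cl–NH2 gauche, SH–I gauche, OCH3–NH2 gauche, OCH3–I gauche; 3.4 + 3.8 + 2.6 + 3.7 = 13.5 kJ/mol.
The maximum (30.2 kJ/mol) occurs with NH2 at 120°.

120°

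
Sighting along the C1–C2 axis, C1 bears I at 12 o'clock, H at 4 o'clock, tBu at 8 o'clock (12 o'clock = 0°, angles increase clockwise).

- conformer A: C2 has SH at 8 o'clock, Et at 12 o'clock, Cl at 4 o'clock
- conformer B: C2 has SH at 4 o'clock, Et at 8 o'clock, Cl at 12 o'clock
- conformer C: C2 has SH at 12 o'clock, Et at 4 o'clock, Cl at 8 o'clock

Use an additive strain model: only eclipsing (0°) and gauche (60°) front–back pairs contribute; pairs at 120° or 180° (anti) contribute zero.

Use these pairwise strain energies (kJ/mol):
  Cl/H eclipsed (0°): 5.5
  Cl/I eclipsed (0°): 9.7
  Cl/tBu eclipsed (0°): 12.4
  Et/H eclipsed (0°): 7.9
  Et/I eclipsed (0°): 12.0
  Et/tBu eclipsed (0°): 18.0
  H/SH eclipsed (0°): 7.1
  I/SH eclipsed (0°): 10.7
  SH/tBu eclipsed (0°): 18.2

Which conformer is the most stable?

C

A (eclipsed): I–Et eclipsed, H–Cl eclipsed, tBu–SH eclipsed; 12.0 + 5.5 + 18.2 = 35.7 kJ/mol.
B (eclipsed): I–Cl eclipsed, H–SH eclipsed, tBu–Et eclipsed; 9.7 + 7.1 + 18.0 = 34.8 kJ/mol.
C (eclipsed): I–SH eclipsed, H–Et eclipsed, tBu–Cl eclipsed; 10.7 + 7.9 + 12.4 = 31.0 kJ/mol.
C has the lowest total (31.0 kJ/mol).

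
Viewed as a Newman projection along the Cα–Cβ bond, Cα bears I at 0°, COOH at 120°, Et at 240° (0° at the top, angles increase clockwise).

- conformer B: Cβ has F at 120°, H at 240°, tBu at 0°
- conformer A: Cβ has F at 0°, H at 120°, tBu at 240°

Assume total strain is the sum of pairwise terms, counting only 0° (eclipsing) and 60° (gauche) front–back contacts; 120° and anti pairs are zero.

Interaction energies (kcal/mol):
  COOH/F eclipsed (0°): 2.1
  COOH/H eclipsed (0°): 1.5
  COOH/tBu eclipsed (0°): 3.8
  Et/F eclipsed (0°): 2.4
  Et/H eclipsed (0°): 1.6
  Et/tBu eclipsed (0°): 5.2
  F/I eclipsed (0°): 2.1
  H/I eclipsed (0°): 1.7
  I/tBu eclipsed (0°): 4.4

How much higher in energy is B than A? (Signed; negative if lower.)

B (eclipsed): I(0°)/tBu(0°) eclipsed 4.4; COOH(120°)/F(120°) eclipsed 2.1; Et(240°)/H(240°) eclipsed 1.6 → 8.1 kcal/mol.
A (eclipsed): I(0°)/F(0°) eclipsed 2.1; COOH(120°)/H(120°) eclipsed 1.5; Et(240°)/tBu(240°) eclipsed 5.2 → 8.8 kcal/mol.
E(B) − E(A) = 8.1 − 8.8 = -0.7 kcal/mol.

-0.7 kcal/mol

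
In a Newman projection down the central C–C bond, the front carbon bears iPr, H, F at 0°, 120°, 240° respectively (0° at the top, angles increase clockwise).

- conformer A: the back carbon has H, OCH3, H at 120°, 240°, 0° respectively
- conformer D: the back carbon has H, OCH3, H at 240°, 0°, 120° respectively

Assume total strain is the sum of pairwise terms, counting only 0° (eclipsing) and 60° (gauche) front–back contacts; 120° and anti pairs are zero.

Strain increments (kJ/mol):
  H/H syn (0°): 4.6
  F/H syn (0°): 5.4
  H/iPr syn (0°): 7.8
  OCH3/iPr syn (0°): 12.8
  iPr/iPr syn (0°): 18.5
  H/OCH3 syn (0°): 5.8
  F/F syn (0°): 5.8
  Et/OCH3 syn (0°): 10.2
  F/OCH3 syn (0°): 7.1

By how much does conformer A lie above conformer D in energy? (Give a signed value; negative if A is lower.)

A (eclipsed): iPr–H eclipsed, H–H eclipsed, F–OCH3 eclipsed; 7.8 + 4.6 + 7.1 = 19.5 kJ/mol.
D (eclipsed): iPr–OCH3 eclipsed, H–H eclipsed, F–H eclipsed; 12.8 + 4.6 + 5.4 = 22.8 kJ/mol.
E(A) − E(D) = 19.5 − 22.8 = -3.3 kJ/mol.

-3.3 kJ/mol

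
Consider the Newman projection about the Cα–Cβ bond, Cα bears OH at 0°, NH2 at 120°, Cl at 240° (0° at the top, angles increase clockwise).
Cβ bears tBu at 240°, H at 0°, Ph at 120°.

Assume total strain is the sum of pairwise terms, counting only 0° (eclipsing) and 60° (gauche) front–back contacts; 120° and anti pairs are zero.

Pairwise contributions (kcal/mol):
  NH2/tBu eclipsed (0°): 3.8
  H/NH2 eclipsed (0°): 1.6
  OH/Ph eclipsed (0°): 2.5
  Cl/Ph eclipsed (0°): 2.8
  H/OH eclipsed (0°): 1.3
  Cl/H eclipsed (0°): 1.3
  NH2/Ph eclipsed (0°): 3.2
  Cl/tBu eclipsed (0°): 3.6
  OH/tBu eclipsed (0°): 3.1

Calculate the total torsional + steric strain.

8.1 kcal/mol

This conformer (eclipsed): OH–H eclipsed, NH2–Ph eclipsed, Cl–tBu eclipsed; 1.3 + 3.2 + 3.6 = 8.1 kcal/mol.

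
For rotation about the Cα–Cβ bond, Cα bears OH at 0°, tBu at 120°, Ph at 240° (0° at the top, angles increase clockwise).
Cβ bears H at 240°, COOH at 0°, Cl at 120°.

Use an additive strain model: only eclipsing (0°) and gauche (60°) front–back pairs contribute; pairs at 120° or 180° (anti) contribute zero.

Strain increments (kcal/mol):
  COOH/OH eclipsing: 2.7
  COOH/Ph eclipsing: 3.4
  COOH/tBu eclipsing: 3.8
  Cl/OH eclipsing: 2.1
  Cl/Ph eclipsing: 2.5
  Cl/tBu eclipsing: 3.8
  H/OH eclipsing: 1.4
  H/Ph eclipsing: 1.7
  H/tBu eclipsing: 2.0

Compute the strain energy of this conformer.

This conformer (eclipsed): OH(0°)/COOH(0°) eclipsed 2.7; tBu(120°)/Cl(120°) eclipsed 3.8; Ph(240°)/H(240°) eclipsed 1.7 → 8.2 kcal/mol.

8.2 kcal/mol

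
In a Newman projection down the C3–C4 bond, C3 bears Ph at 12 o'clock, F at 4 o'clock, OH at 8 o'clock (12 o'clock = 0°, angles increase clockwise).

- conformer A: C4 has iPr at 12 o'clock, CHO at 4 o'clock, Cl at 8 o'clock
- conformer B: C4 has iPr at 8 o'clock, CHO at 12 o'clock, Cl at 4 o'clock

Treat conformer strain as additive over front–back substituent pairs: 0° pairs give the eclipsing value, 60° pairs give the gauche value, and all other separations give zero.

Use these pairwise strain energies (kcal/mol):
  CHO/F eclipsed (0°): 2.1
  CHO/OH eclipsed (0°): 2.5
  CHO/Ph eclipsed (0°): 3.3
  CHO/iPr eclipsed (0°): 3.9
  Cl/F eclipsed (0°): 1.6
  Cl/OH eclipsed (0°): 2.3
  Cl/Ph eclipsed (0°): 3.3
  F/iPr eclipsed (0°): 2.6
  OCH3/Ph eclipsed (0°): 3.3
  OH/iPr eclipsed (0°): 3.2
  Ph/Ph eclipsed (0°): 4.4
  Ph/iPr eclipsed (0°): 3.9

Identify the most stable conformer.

A (eclipsed): Ph(0°)/iPr(0°) eclipsed 3.9; F(120°)/CHO(120°) eclipsed 2.1; OH(240°)/Cl(240°) eclipsed 2.3 → 8.3 kcal/mol.
B (eclipsed): Ph(0°)/CHO(0°) eclipsed 3.3; F(120°)/Cl(120°) eclipsed 1.6; OH(240°)/iPr(240°) eclipsed 3.2 → 8.1 kcal/mol.
B has the lowest total (8.1 kcal/mol).

B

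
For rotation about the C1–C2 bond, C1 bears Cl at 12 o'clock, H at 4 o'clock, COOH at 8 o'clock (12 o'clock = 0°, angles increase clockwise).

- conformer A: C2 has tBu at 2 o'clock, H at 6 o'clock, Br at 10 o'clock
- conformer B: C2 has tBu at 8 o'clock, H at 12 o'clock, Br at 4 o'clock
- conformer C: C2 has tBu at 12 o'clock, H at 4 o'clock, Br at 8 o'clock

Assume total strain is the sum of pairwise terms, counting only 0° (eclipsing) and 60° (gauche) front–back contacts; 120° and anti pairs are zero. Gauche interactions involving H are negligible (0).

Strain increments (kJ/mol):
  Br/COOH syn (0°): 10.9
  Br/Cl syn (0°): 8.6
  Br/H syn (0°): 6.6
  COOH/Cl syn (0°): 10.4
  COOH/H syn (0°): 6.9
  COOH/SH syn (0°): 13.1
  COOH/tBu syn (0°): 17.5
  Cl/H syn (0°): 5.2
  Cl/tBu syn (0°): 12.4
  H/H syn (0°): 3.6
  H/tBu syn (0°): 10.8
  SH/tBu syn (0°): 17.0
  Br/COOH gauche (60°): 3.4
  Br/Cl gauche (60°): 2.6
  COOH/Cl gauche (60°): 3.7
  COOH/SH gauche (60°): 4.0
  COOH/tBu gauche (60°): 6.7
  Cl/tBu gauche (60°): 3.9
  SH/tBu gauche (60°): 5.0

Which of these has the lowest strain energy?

A

A (staggered): Cl–tBu gauche, Cl–Br gauche, COOH–Br gauche; 3.9 + 2.6 + 3.4 = 9.9 kJ/mol.
B (eclipsed): Cl–H eclipsed, H–Br eclipsed, COOH–tBu eclipsed; 5.2 + 6.6 + 17.5 = 29.3 kJ/mol.
C (eclipsed): Cl–tBu eclipsed, H–H eclipsed, COOH–Br eclipsed; 12.4 + 3.6 + 10.9 = 26.9 kJ/mol.
A has the lowest total (9.9 kJ/mol).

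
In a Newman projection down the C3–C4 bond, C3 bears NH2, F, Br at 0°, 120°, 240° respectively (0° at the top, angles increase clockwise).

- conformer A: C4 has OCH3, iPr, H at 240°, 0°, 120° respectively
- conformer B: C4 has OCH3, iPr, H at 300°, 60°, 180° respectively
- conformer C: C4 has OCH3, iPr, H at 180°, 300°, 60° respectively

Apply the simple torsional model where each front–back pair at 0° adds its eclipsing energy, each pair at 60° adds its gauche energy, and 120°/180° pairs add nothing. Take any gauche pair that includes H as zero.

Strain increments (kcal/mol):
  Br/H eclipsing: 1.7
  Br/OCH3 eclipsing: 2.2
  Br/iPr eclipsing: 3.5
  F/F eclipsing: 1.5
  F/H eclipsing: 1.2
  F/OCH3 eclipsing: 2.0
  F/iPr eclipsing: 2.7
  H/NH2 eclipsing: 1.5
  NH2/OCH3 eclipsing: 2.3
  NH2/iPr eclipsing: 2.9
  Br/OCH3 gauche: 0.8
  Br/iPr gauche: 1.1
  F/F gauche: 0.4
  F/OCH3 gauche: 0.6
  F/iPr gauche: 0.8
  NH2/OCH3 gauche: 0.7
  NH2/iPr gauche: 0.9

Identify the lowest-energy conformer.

A (eclipsed): NH2(0°)/iPr(0°) eclipsed 2.9; F(120°)/H(120°) eclipsed 1.2; Br(240°)/OCH3(240°) eclipsed 2.2 → 6.3 kcal/mol.
B (staggered): NH2(0°)/OCH3(300°) gauche 0.7; NH2(0°)/iPr(60°) gauche 0.9; F(120°)/iPr(60°) gauche 0.8; Br(240°)/OCH3(300°) gauche 0.8 → 3.2 kcal/mol.
C (staggered): NH2(0°)/iPr(300°) gauche 0.9; F(120°)/OCH3(180°) gauche 0.6; Br(240°)/OCH3(180°) gauche 0.8; Br(240°)/iPr(300°) gauche 1.1 → 3.4 kcal/mol.
B has the lowest total (3.2 kcal/mol).

B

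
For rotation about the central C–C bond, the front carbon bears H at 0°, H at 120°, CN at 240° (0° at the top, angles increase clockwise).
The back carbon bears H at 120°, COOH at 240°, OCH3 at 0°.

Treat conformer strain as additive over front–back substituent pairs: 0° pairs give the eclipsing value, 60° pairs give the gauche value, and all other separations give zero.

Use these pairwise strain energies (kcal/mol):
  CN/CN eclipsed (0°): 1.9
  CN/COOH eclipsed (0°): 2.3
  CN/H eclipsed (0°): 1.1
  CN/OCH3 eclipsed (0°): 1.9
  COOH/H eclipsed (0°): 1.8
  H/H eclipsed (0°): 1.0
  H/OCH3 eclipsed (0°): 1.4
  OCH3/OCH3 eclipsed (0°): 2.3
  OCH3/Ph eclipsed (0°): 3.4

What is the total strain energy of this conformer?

This conformer (eclipsed): H–OCH3 eclipsed, H–H eclipsed, CN–COOH eclipsed; 1.4 + 1.0 + 2.3 = 4.7 kcal/mol.

4.7 kcal/mol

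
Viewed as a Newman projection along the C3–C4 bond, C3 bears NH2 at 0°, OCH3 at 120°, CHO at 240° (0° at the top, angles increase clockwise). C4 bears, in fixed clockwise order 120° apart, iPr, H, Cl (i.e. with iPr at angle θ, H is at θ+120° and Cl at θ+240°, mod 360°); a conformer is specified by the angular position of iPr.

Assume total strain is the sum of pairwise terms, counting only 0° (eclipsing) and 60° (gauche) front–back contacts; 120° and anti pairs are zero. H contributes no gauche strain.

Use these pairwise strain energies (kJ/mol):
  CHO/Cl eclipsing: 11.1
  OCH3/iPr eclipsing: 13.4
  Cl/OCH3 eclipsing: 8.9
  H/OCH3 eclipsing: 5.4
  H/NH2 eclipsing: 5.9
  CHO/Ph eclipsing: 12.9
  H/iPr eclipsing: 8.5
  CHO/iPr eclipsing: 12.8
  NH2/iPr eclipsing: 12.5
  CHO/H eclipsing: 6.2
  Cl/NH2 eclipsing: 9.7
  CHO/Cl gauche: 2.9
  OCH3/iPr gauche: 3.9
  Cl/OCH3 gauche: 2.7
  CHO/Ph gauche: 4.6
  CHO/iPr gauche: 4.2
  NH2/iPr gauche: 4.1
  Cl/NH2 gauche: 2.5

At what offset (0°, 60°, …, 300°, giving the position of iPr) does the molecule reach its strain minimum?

iPr at 0° (eclipsed): NH2(0°)/iPr(0°) eclipsed 12.5; OCH3(120°)/H(120°) eclipsed 5.4; CHO(240°)/Cl(240°) eclipsed 11.1 → 29.0 kJ/mol.
iPr at 60° (staggered): NH2(0°)/iPr(60°) gauche 4.1; NH2(0°)/Cl(300°) gauche 2.5; OCH3(120°)/iPr(60°) gauche 3.9; CHO(240°)/Cl(300°) gauche 2.9 → 13.4 kJ/mol.
iPr at 120° (eclipsed): NH2(0°)/Cl(0°) eclipsed 9.7; OCH3(120°)/iPr(120°) eclipsed 13.4; CHO(240°)/H(240°) eclipsed 6.2 → 29.3 kJ/mol.
iPr at 180° (staggered): NH2(0°)/Cl(60°) gauche 2.5; OCH3(120°)/iPr(180°) gauche 3.9; OCH3(120°)/Cl(60°) gauche 2.7; CHO(240°)/iPr(180°) gauche 4.2 → 13.3 kJ/mol.
iPr at 240° (eclipsed): NH2(0°)/H(0°) eclipsed 5.9; OCH3(120°)/Cl(120°) eclipsed 8.9; CHO(240°)/iPr(240°) eclipsed 12.8 → 27.6 kJ/mol.
iPr at 300° (staggered): NH2(0°)/iPr(300°) gauche 4.1; OCH3(120°)/Cl(180°) gauche 2.7; CHO(240°)/iPr(300°) gauche 4.2; CHO(240°)/Cl(180°) gauche 2.9 → 13.9 kJ/mol.
The minimum (13.3 kJ/mol) occurs with iPr at 180°.

180°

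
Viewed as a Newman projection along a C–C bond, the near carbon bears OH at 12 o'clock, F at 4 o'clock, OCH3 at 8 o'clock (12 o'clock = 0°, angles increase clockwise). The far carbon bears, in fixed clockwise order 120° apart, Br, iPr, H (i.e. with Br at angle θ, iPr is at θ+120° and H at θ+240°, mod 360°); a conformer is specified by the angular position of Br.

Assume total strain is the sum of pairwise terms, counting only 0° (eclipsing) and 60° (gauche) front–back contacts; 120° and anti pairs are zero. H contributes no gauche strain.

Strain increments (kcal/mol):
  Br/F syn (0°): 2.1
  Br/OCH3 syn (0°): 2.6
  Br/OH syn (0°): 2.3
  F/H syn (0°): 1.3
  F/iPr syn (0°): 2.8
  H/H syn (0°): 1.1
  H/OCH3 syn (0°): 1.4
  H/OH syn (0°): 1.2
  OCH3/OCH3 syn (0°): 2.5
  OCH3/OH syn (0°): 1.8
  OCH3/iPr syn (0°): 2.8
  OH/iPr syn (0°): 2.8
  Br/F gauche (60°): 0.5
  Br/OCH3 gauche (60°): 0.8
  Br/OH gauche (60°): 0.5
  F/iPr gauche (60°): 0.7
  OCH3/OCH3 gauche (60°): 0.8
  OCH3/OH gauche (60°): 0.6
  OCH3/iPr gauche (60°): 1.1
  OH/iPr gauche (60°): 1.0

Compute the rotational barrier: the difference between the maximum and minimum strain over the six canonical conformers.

3.9 kcal/mol

Br at 0° (eclipsed): OH(0°)/Br(0°) eclipsed 2.3; F(120°)/iPr(120°) eclipsed 2.8; OCH3(240°)/H(240°) eclipsed 1.4 → 6.5 kcal/mol.
Br at 60° (staggered): OH(0°)/Br(60°) gauche 0.5; F(120°)/Br(60°) gauche 0.5; F(120°)/iPr(180°) gauche 0.7; OCH3(240°)/iPr(180°) gauche 1.1 → 2.8 kcal/mol.
Br at 120° (eclipsed): OH(0°)/H(0°) eclipsed 1.2; F(120°)/Br(120°) eclipsed 2.1; OCH3(240°)/iPr(240°) eclipsed 2.8 → 6.1 kcal/mol.
Br at 180° (staggered): OH(0°)/iPr(300°) gauche 1.0; F(120°)/Br(180°) gauche 0.5; OCH3(240°)/Br(180°) gauche 0.8; OCH3(240°)/iPr(300°) gauche 1.1 → 3.4 kcal/mol.
Br at 240° (eclipsed): OH(0°)/iPr(0°) eclipsed 2.8; F(120°)/H(120°) eclipsed 1.3; OCH3(240°)/Br(240°) eclipsed 2.6 → 6.7 kcal/mol.
Br at 300° (staggered): OH(0°)/Br(300°) gauche 0.5; OH(0°)/iPr(60°) gauche 1.0; F(120°)/iPr(60°) gauche 0.7; OCH3(240°)/Br(300°) gauche 0.8 → 3.0 kcal/mol.
Max at 240° (6.7 kcal/mol), min at 60° (2.8 kcal/mol); barrier = 3.9 kcal/mol.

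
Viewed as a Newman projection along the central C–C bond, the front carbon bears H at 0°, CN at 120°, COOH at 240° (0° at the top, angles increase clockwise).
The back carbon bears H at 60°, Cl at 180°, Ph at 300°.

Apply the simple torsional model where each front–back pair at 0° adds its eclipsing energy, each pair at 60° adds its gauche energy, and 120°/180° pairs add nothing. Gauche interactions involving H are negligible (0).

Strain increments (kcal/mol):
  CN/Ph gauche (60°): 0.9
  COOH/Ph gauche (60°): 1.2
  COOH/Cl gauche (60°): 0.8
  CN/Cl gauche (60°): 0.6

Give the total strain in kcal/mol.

2.6 kcal/mol

This conformer is staggered. CN at 120° is gauche with Cl at 180° (0.6); COOH at 240° is gauche with Cl at 180° (0.8); COOH at 240° is gauche with Ph at 300° (1.2). Total 2.6 kcal/mol.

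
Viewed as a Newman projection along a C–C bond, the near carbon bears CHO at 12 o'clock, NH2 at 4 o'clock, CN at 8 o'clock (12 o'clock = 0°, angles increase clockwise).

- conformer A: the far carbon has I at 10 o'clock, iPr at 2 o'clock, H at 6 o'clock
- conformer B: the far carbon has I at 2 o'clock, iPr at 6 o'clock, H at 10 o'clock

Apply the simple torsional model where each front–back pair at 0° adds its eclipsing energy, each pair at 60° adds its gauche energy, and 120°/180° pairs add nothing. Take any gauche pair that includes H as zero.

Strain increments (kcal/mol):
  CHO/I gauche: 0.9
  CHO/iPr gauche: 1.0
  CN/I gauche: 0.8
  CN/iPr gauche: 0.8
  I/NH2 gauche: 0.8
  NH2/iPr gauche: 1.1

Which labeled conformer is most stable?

B

A is staggered. CHO at 0° is gauche with I at 300° (0.9); CHO at 0° is gauche with iPr at 60° (1.0); NH2 at 120° is gauche with iPr at 60° (1.1); CN at 240° is gauche with I at 300° (0.8). Total 3.8 kcal/mol.
B is staggered. CHO at 0° is gauche with I at 60° (0.9); NH2 at 120° is gauche with I at 60° (0.8); NH2 at 120° is gauche with iPr at 180° (1.1); CN at 240° is gauche with iPr at 180° (0.8). Total 3.6 kcal/mol.
B has the lowest total (3.6 kcal/mol).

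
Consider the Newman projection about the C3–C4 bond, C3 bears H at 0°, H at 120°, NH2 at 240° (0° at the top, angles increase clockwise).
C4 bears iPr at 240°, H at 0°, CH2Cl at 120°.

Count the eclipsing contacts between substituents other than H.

1

Non-H eclipsing pairs: NH2(240°)/iPr(240°) — 1 interaction.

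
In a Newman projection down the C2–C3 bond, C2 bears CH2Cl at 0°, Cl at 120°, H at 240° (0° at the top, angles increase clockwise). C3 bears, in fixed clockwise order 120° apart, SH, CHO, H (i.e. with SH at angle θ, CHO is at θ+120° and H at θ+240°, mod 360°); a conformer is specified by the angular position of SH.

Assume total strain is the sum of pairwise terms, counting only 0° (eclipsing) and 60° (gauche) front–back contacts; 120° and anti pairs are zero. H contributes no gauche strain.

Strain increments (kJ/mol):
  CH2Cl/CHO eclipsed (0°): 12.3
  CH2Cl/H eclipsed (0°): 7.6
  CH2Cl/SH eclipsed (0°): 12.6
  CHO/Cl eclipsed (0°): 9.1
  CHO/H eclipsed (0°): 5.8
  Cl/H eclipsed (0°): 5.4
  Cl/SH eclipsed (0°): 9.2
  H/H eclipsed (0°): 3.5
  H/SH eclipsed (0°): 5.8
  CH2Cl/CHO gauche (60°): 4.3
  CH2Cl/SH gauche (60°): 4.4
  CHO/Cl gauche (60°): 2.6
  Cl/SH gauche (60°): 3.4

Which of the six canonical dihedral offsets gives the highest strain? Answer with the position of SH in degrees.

SH at 0° (eclipsed): CH2Cl–SH eclipsed, Cl–CHO eclipsed, H–H eclipsed; 12.6 + 9.1 + 3.5 = 25.2 kJ/mol.
SH at 60° (staggered): CH2Cl–SH gauche, Cl–SH gauche, Cl–CHO gauche; 4.4 + 3.4 + 2.6 = 10.4 kJ/mol.
SH at 120° (eclipsed): CH2Cl–H eclipsed, Cl–SH eclipsed, H–CHO eclipsed; 7.6 + 9.2 + 5.8 = 22.6 kJ/mol.
SH at 180° (staggered): CH2Cl–CHO gauche, Cl–SH gauche; 4.3 + 3.4 = 7.7 kJ/mol.
SH at 240° (eclipsed): CH2Cl–CHO eclipsed, Cl–H eclipsed, H–SH eclipsed; 12.3 + 5.4 + 5.8 = 23.5 kJ/mol.
SH at 300° (staggered): CH2Cl–SH gauche, CH2Cl–CHO gauche, Cl–CHO gauche; 4.4 + 4.3 + 2.6 = 11.3 kJ/mol.
The maximum (25.2 kJ/mol) occurs with SH at 0°.

0°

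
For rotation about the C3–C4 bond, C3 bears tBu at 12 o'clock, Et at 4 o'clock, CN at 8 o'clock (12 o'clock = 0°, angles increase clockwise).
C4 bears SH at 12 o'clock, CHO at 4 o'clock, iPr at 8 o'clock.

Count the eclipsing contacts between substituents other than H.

3

Non-H eclipsing pairs: tBu(0°)/SH(0°); Et(120°)/CHO(120°); CN(240°)/iPr(240°) — 3 interactions.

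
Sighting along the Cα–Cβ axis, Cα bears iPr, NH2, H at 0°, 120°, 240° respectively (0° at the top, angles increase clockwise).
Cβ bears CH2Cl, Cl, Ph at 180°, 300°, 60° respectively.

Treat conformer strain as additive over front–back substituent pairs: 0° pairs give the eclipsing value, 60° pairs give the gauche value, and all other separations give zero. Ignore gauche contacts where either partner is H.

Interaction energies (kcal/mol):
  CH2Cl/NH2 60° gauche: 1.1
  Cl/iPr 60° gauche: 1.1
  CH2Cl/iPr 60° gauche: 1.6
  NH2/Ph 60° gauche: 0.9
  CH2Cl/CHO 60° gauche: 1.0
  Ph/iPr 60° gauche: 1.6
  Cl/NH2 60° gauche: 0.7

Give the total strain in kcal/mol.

4.7 kcal/mol

This conformer (staggered): iPr–Cl gauche, iPr–Ph gauche, NH2–CH2Cl gauche, NH2–Ph gauche; 1.1 + 1.6 + 1.1 + 0.9 = 4.7 kcal/mol.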